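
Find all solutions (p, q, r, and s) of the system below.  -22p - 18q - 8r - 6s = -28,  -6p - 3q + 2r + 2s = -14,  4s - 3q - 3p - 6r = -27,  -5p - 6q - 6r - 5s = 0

Row-reduce:
R1 ← R1 / (-22).
R2 ← R2 + 6·R1.
R3 ← R3 + 3·R1.
R4 ← R4 + 5·R1.
R2 ← R2 / (21/11).
R1 ← R1 − 9/11·R2.
R3 ← R3 + 6/11·R2.
R4 ← R4 + 21/11·R2.
R3 ← R3 / (-26/7).
R1 ← R1 + 10/7·R3.
R2 ← R2 − 46/21·R3.
Rank is 3 with 4 unknowns, leaving s free.

infinitely many solutions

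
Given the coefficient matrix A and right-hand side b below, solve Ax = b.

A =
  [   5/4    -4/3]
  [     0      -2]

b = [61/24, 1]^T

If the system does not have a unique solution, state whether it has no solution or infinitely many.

Row-reduce the augmented matrix:
R1 ← R1 / (5/4).
R2 ← R2 / (-2).
R1 ← R1 + 16/15·R2.
Reading off the reduced rows gives x_1 = 3/2, x_2 = -1/2.

x_1 = 3/2, x_2 = -1/2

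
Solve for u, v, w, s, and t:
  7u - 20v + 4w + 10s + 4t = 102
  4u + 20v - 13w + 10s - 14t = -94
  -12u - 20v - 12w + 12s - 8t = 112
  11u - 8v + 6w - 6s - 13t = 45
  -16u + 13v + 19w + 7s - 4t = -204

Row-reduce the augmented matrix:
R1 ← R1 / (7).
R2 ← R2 − 4·R1.
R3 ← R3 + 12·R1.
R4 ← R4 − 11·R1.
R5 ← R5 + 16·R1.
R2 ← R2 / (220/7).
R1 ← R1 + 20/7·R2.
R3 ← R3 + 380/7·R2.
R4 ← R4 − 164/7·R2.
R5 ← R5 + 229/7·R2.
R3 ← R3 / (-347/11).
R1 ← R1 + 9/11·R3.
R2 ← R2 + 107/220·R3.
R4 ← R4 − 611/55·R3.
R5 ← R5 − 2691/220·R3.
R4 ← R4 / (-20888/1735).
R1 ← R1 − 302/347·R4.
R2 ← R2 + 741/1735·R4.
R3 ← R3 + 402/347·R4.
R5 ← R5 − 84128/1735·R4.
R5 ← R5 / (-244018/2611).
R1 ← R1 + 14743/10444·R5.
R2 ← R2 − 11537/20888·R5.
R3 ← R3 − 27233/10444·R5.
R4 ← R4 − 30283/20888·R5.
Reading off the reduced rows gives u = 2, v = -6, w = -4, s = -2, t = 1.

u = 2, v = -6, w = -4, s = -2, t = 1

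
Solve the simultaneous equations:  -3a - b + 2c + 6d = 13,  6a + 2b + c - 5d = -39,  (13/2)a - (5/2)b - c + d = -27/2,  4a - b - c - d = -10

infinitely many solutions

Row-reduce:
R1 ← R1 / (-3).
R2 ← R2 − 6·R1.
R3 ← R3 − 13/2·R1.
R4 ← R4 − 4·R1.
Swap R2 and R3.
R2 ← R2 / (-14/3).
R1 ← R1 − 1/3·R2.
R4 ← R4 + 7/3·R2.
R3 ← R3 / (5).
R1 ← R1 + 3/7·R3.
R2 ← R2 + 5/7·R3.
Rank is 3 with 4 unknowns, leaving d free.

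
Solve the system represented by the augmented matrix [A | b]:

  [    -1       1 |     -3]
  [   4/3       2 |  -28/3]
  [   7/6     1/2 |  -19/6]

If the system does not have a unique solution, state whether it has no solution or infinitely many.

x_1 = -1, x_2 = -4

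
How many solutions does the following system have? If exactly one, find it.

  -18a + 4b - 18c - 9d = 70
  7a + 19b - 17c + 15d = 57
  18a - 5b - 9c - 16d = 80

infinitely many solutions

Row-reduce:
R1 ← R1 / (-18).
R2 ← R2 − 7·R1.
R3 ← R3 − 18·R1.
R2 ← R2 / (185/9).
R1 ← R1 + 2/9·R2.
R3 ← R3 + 1·R2.
R3 ← R3 / (-5211/185).
R1 ← R1 − 137/185·R3.
R2 ← R2 + 216/185·R3.
Rank is 3 with 4 unknowns, leaving d free.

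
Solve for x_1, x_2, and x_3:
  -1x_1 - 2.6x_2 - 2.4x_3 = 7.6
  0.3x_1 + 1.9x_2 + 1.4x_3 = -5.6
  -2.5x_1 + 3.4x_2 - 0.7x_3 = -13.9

x_1 = -4, x_2 = -6, x_3 = 5

Row-reduce the augmented matrix:
R1 ← R1 / (-1).
R2 ← R2 − 3/10·R1.
R3 ← R3 + 5/2·R1.
R2 ← R2 / (28/25).
R1 ← R1 − 13/5·R2.
R3 ← R3 − 99/10·R2.
R3 ← R3 / (-199/280).
R1 ← R1 − 23/28·R3.
R2 ← R2 − 17/28·R3.
Reading off the reduced rows gives x_1 = -4, x_2 = -6, x_3 = 5.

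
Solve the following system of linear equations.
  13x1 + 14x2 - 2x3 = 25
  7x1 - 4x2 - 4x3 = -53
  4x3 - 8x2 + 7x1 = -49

x1 = -3, x2 = 5, x3 = 3

Row-reduce the augmented matrix:
R1 ← R1 / (13).
R2 ← R2 − 7·R1.
R3 ← R3 − 7·R1.
R2 ← R2 / (-150/13).
R1 ← R1 − 14/13·R2.
R3 ← R3 + 202/13·R2.
R3 ← R3 / (676/75).
R1 ← R1 + 32/75·R3.
R2 ← R2 − 19/75·R3.
Reading off the reduced rows gives x1 = -3, x2 = 5, x3 = 3.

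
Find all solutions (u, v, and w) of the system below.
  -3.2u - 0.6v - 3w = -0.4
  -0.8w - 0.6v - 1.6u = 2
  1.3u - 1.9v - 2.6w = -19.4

u = -4, v = 2, w = 4

Row-reduce the augmented matrix:
R1 ← R1 / (-16/5).
R2 ← R2 + 8/5·R1.
R3 ← R3 − 13/10·R1.
R2 ← R2 / (-3/10).
R1 ← R1 − 3/16·R2.
R3 ← R3 + 343/160·R2.
R3 ← R3 / (-2117/240).
R1 ← R1 − 11/8·R3.
R2 ← R2 + 7/3·R3.
Reading off the reduced rows gives u = -4, v = 2, w = 4.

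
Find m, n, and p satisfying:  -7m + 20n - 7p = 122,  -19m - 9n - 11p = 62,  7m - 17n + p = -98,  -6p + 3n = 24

m = -4, n = 4, p = -2

Row-reduce the augmented matrix:
R1 ← R1 / (-7).
R2 ← R2 + 19·R1.
R3 ← R3 − 7·R1.
R2 ← R2 / (-443/7).
R1 ← R1 + 20/7·R2.
R3 ← R3 − 3·R2.
R4 ← R4 − 3·R2.
R3 ← R3 / (-2490/443).
R1 ← R1 − 283/443·R3.
R2 ← R2 + 56/443·R3.
R4 ← R4 + 2490/443·R3.
R4 reduces to 0 = 0, so the extra equation is consistent.
Reading off the reduced rows gives m = -4, n = 4, p = -2.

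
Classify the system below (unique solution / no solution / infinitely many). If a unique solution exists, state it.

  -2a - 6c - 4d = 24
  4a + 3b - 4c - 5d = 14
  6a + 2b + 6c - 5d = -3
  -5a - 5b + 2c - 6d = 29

a = 0, b = -3, c = -2, d = -3

Row-reduce the augmented matrix:
R1 ← R1 / (-2).
R2 ← R2 − 4·R1.
R3 ← R3 − 6·R1.
R4 ← R4 + 5·R1.
R2 ← R2 / (3).
R3 ← R3 − 2·R2.
R4 ← R4 + 5·R2.
R3 ← R3 / (-4/3).
R1 ← R1 − 3·R3.
R2 ← R2 + 16/3·R3.
R4 ← R4 + 29/3·R3.
R4 ← R4 / (171/4).
R1 ← R1 + 67/4·R4.
R2 ← R2 − 29·R4.
R3 ← R3 − 25/4·R4.
Reading off the reduced rows gives a = 0, b = -3, c = -2, d = -3.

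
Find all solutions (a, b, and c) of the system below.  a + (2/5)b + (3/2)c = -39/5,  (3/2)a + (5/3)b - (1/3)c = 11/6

infinitely many solutions

Row-reduce:
R2 ← R2 − 3/2·R1.
R2 ← R2 / (16/15).
R1 ← R1 − 2/5·R2.
Rank is 2 with 3 unknowns, leaving c free.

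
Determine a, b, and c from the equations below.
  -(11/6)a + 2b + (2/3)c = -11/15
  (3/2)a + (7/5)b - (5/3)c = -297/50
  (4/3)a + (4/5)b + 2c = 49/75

a = -4/5, b = -8/5, c = 3/2

Row-reduce the augmented matrix:
R1 ← R1 / (-11/6).
R2 ← R2 − 3/2·R1.
R3 ← R3 − 4/3·R1.
R2 ← R2 / (167/55).
R1 ← R1 + 12/11·R2.
R3 ← R3 − 124/55·R2.
R3 ← R3 / (554/167).
R1 ← R1 + 128/167·R3.
R2 ← R2 + 185/501·R3.
Reading off the reduced rows gives a = -4/5, b = -8/5, c = 3/2.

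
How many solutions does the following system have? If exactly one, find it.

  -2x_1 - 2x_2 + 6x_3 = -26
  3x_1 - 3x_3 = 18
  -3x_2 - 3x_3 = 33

Row-reduce the augmented matrix:
R1 ← R1 / (-2).
R2 ← R2 − 3·R1.
R2 ← R2 / (-3).
R1 ← R1 − 1·R2.
R3 ← R3 + 3·R2.
R3 ← R3 / (-9).
R1 ← R1 + 1·R3.
R2 ← R2 + 2·R3.
Reading off the reduced rows gives x_1 = 0, x_2 = -5, x_3 = -6.

x_1 = 0, x_2 = -5, x_3 = -6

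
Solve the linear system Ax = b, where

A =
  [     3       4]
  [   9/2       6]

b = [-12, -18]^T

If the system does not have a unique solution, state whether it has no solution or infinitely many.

infinitely many solutions

Row-reduce:
R1 ← R1 / (3).
R2 ← R2 − 9/2·R1.
Rank is 1 with 2 unknowns, leaving x_2 free.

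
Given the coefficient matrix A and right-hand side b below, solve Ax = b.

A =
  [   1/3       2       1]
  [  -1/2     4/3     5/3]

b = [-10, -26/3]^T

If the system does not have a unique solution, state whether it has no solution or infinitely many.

Row-reduce:
R1 ← R1 / (1/3).
R2 ← R2 + 1/2·R1.
R2 ← R2 / (13/3).
R1 ← R1 − 6·R2.
Rank is 2 with 3 unknowns, leaving x_3 free.

infinitely many solutions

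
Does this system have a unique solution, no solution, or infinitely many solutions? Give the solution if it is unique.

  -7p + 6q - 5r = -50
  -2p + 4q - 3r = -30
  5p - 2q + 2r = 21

no solution

Row-reduce:
R1 ← R1 / (-7).
R2 ← R2 + 2·R1.
R3 ← R3 − 5·R1.
R2 ← R2 / (16/7).
R1 ← R1 + 6/7·R2.
R3 ← R3 − 16/7·R2.
Row 3 reduces to 0 = 1, a contradiction. The system is inconsistent.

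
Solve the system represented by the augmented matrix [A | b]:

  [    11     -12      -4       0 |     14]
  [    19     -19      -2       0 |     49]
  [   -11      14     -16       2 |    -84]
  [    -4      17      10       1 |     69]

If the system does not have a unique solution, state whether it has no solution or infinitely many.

x_1 = 6, x_2 = 3, x_3 = 4, x_4 = 2

Row-reduce the augmented matrix:
R1 ← R1 / (11).
R2 ← R2 − 19·R1.
R3 ← R3 + 11·R1.
R4 ← R4 + 4·R1.
R2 ← R2 / (19/11).
R1 ← R1 + 12/11·R2.
R3 ← R3 − 2·R2.
R4 ← R4 − 139/11·R2.
R3 ← R3 / (-488/19).
R1 ← R1 − 52/19·R3.
R2 ← R2 − 54/19·R3.
R4 ← R4 + 520/19·R3.
R4 ← R4 / (-69/61).
R1 ← R1 − 13/61·R4.
R2 ← R2 − 27/122·R4.
R3 ← R3 + 19/244·R4.
Reading off the reduced rows gives x_1 = 6, x_2 = 3, x_3 = 4, x_4 = 2.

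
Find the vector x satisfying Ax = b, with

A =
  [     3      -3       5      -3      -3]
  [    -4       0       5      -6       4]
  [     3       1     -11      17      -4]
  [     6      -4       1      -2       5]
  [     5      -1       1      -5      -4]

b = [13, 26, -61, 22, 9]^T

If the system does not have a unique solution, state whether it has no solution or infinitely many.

Row-reduce:
R1 ← R1 / (3).
R2 ← R2 + 4·R1.
R3 ← R3 − 3·R1.
R4 ← R4 − 6·R1.
R5 ← R5 − 5·R1.
R2 ← R2 / (-4).
R1 ← R1 + 1·R2.
R3 ← R3 − 4·R2.
R4 ← R4 − 2·R2.
R5 ← R5 − 4·R2.
R3 ← R3 / (-13/3).
R1 ← R1 + 5/4·R3.
R2 ← R2 + 35/12·R3.
R4 ← R4 + 19/6·R3.
R5 ← R5 − 13/3·R3.
R4 ← R4 / (-108/13).
R1 ← R1 + 18/13·R4.
R2 ← R2 + 55/13·R4.
R3 ← R3 + 30/13·R4.
Rank is 4 with 5 unknowns, leaving x_5 free.

infinitely many solutions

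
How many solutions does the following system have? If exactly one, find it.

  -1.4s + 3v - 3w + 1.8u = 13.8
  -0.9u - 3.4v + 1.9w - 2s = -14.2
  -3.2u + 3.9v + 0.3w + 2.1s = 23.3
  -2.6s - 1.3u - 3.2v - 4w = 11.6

u = -4, v = 3, w = -4, s = 0

Row-reduce the augmented matrix:
R1 ← R1 / (9/5).
R2 ← R2 + 9/10·R1.
R3 ← R3 + 16/5·R1.
R4 ← R4 + 13/10·R1.
R2 ← R2 / (-19/10).
R1 ← R1 − 5/3·R2.
R3 ← R3 − 277/30·R2.
R4 ← R4 + 31/30·R2.
R3 ← R3 / (-587/190).
R1 ← R1 + 25/19·R3.
R2 ← R2 + 4/19·R3.
R4 ← R4 + 1213/190·R3.
R4 ← R4 / (75649/2935).
R1 ← R1 − 4592/1761·R4.
R2 ← R2 − 12371/5283·R4.
R3 ← R3 − 23102/5283·R4.
Reading off the reduced rows gives u = -4, v = 3, w = -4, s = 0.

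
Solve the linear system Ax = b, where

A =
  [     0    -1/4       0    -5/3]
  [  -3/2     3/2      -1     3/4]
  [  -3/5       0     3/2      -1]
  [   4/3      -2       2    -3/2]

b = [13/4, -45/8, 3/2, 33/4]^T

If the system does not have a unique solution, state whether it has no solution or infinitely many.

x_1 = 0, x_2 = -3, x_3 = 0, x_4 = -3/2

Row-reduce the augmented matrix:
Swap R1 and R2.
R1 ← R1 / (-3/2).
R3 ← R3 + 3/5·R1.
R4 ← R4 − 4/3·R1.
R2 ← R2 / (-1/4).
R1 ← R1 + 1·R2.
R3 ← R3 + 3/5·R2.
R4 ← R4 + 2/3·R2.
R3 ← R3 / (19/10).
R1 ← R1 − 2/3·R3.
R4 ← R4 − 10/9·R3.
R4 ← R4 / (695/342).
R1 ← R1 − 595/114·R4.
R2 ← R2 − 20/3·R4.
R3 ← R3 − 27/19·R4.
Reading off the reduced rows gives x_1 = 0, x_2 = -3, x_3 = 0, x_4 = -3/2.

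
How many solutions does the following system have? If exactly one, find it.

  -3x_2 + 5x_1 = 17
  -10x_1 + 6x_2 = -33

Row-reduce:
R1 ← R1 / (5).
R2 ← R2 + 10·R1.
Row 2 reduces to 0 = 1, a contradiction. The system is inconsistent.

no solution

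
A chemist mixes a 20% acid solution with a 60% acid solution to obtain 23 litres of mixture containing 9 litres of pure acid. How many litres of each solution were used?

litres of solution A: 12, litres of solution B: 11

Let a = litres of solution A, b = litres of solution B.
  b + a = 23
  (1/5)a + (3/5)b = 9
Row-reduce the augmented matrix:
R2 ← R2 − 1/5·R1.
R2 ← R2 / (2/5).
R1 ← R1 − 1·R2.
Reading off the reduced rows gives a = 12, b = 11.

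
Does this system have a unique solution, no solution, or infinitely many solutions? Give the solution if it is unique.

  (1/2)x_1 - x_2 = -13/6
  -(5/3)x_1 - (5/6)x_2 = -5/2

x_1 = 1/3, x_2 = 7/3

Row-reduce the augmented matrix:
R1 ← R1 / (1/2).
R2 ← R2 + 5/3·R1.
R2 ← R2 / (-25/6).
R1 ← R1 + 2·R2.
Reading off the reduced rows gives x_1 = 1/3, x_2 = 7/3.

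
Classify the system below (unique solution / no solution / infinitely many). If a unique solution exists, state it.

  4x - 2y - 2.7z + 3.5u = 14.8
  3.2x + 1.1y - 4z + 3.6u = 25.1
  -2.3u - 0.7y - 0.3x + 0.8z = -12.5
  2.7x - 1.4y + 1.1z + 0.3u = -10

Row-reduce the augmented matrix:
R1 ← R1 / (4).
R2 ← R2 − 16/5·R1.
R3 ← R3 + 3/10·R1.
R4 ← R4 − 27/10·R1.
R2 ← R2 / (27/10).
R1 ← R1 + 1/2·R2.
R3 ← R3 + 17/20·R2.
R4 ← R4 + 1/20·R2.
R3 ← R3 / (197/10800).
R1 ← R1 + 1097/1080·R3.
R2 ← R2 + 92/135·R3.
R4 ← R4 − 6239/2160·R3.
R4 ← R4 / (552999/1970).
R1 ← R1 + 19387/197·R4.
R2 ← R2 + 13084/197·R4.
R3 ← R3 + 19285/197·R4.
Reading off the reduced rows gives x = -2, y = 1, z = -4, u = 4.

x = -2, y = 1, z = -4, u = 4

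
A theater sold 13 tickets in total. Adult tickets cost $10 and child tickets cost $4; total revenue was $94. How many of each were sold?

adult tickets: 7, child tickets: 6

Let a = adult tickets, c = child tickets.
  a + c = 13
  10a + 4c = 94
Row-reduce the augmented matrix:
R2 ← R2 − 10·R1.
R2 ← R2 / (-6).
R1 ← R1 − 1·R2.
Reading off the reduced rows gives a = 7, c = 6.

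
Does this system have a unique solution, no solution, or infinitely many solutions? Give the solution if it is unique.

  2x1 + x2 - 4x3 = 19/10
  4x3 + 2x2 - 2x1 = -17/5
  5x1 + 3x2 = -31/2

Row-reduce the augmented matrix:
R1 ← R1 / (2).
R2 ← R2 + 2·R1.
R3 ← R3 − 5·R1.
R2 ← R2 / (3).
R1 ← R1 − 1/2·R2.
R3 ← R3 − 1/2·R2.
R3 ← R3 / (10).
R1 ← R1 + 2·R3.
Reading off the reduced rows gives x1 = -14/5, x2 = -1/2, x3 = -2.

x1 = -14/5, x2 = -1/2, x3 = -2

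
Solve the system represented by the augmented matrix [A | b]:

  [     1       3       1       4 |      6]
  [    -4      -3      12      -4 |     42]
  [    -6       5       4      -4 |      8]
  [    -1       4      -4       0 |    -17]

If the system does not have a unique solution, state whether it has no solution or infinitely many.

Row-reduce:
R2 ← R2 + 4·R1.
R3 ← R3 + 6·R1.
R4 ← R4 + 1·R1.
R2 ← R2 / (9).
R1 ← R1 − 3·R2.
R3 ← R3 − 23·R2.
R4 ← R4 − 7·R2.
R3 ← R3 / (-278/9).
R1 ← R1 + 13/3·R3.
R2 ← R2 − 16/9·R3.
R4 ← R4 + 139/9·R3.
Rank is 3 with 4 unknowns, leaving x_4 free.

infinitely many solutions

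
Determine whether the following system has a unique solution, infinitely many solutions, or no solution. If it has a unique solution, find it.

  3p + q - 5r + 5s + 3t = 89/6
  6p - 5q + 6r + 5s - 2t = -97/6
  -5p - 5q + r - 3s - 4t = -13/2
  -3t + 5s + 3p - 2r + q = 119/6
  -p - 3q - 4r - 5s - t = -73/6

Row-reduce the augmented matrix:
R1 ← R1 / (3).
R2 ← R2 − 6·R1.
R3 ← R3 + 5·R1.
R4 ← R4 − 3·R1.
R5 ← R5 + 1·R1.
R2 ← R2 / (-7).
R1 ← R1 − 1/3·R2.
R3 ← R3 + 10/3·R2.
R5 ← R5 + 8/3·R2.
R3 ← R3 / (-314/21).
R1 ← R1 + 19/21·R3.
R2 ← R2 + 16/7·R3.
R4 ← R4 − 3·R3.
R5 ← R5 + 247/21·R3.
R4 ← R4 / (243/157).
R1 ← R1 − 151/157·R4.
R2 ← R2 + 73/157·R4.
R3 ← R3 + 81/157·R4.
R5 ← R5 + 1177/157·R4.
R5 ← R5 / (-2035/81).
R1 ← R1 − 280/81·R5.
R2 ← R2 + 179/162·R5.
R3 ← R3 + 2·R5.
R4 ← R4 + 527/162·R5.
Reading off the reduced rows gives p = -2, q = 5/2, r = -5/3, s = 3, t = -5/3.

p = -2, q = 5/2, r = -5/3, s = 3, t = -5/3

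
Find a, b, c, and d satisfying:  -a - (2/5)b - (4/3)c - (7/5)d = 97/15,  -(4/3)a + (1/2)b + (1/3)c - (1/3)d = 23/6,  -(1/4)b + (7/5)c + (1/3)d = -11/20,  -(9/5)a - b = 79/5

a = -6, b = -5, c = -2, d = 3

Row-reduce the augmented matrix:
R1 ← R1 / (-1).
R2 ← R2 + 4/3·R1.
R4 ← R4 + 9/5·R1.
R2 ← R2 / (31/30).
R1 ← R1 − 2/5·R2.
R3 ← R3 + 1/4·R2.
R4 ← R4 + 7/25·R2.
R3 ← R3 / (1777/930).
R1 ← R1 − 16/31·R3.
R2 ← R2 − 190/93·R3.
R4 ← R4 − 1382/465·R3.
R4 ← R4 / (9809/5331).
R1 ← R1 − 1095/1777·R4.
R2 ← R2 − 3896/5331·R4.
R3 ← R3 − 655/1777·R4.
Reading off the reduced rows gives a = -6, b = -5, c = -2, d = 3.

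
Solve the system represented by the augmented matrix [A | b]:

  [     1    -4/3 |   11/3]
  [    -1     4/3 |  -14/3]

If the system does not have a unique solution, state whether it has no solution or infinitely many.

Row-reduce:
R2 ← R2 + 1·R1.
Row 2 reduces to 0 = -1, a contradiction. The system is inconsistent.

no solution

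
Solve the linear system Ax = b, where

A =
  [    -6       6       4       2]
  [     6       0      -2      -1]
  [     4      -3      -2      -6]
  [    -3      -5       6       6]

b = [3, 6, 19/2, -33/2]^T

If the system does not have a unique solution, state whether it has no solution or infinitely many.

x_1 = 1, x_2 = 3/2, x_3 = 1, x_4 = -2

Row-reduce the augmented matrix:
R1 ← R1 / (-6).
R2 ← R2 − 6·R1.
R3 ← R3 − 4·R1.
R4 ← R4 + 3·R1.
R2 ← R2 / (6).
R1 ← R1 + 1·R2.
R3 ← R3 − 1·R2.
R4 ← R4 + 8·R2.
R3 ← R3 / (1/3).
R1 ← R1 + 1/3·R3.
R2 ← R2 − 1/3·R3.
R4 ← R4 − 20/3·R3.
R4 ← R4 / (103).
R1 ← R1 + 5·R4.
R2 ← R2 − 5·R4.
R3 ← R3 + 29/2·R4.
Reading off the reduced rows gives x_1 = 1, x_2 = 3/2, x_3 = 1, x_4 = -2.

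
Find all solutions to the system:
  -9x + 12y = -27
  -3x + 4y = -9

infinitely many solutions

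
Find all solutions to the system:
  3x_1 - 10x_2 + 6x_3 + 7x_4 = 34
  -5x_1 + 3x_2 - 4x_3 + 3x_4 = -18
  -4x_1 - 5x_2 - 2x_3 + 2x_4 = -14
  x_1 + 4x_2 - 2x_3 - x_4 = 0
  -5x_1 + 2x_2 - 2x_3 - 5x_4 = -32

Row-reduce:
R1 ← R1 / (3).
R2 ← R2 + 5·R1.
R3 ← R3 + 4·R1.
R4 ← R4 − 1·R1.
R5 ← R5 + 5·R1.
R2 ← R2 / (-41/3).
R1 ← R1 + 10/3·R2.
R3 ← R3 + 55/3·R2.
R4 ← R4 − 22/3·R2.
R5 ← R5 + 44/3·R2.
R3 ← R3 / (-84/41).
R1 ← R1 − 22/41·R3.
R2 ← R2 + 18/41·R3.
R4 ← R4 + 32/41·R3.
R5 ← R5 − 64/41·R3.
R4 ← R4 / (54/7).
R1 ← R1 + 24/7·R4.
R2 ← R2 − 5/7·R4.
R3 ← R3 − 57/14·R4.
R5 ← R5 + 108/7·R4.
Row 5 reduces to 0 = 2, a contradiction. The system is inconsistent.

no solution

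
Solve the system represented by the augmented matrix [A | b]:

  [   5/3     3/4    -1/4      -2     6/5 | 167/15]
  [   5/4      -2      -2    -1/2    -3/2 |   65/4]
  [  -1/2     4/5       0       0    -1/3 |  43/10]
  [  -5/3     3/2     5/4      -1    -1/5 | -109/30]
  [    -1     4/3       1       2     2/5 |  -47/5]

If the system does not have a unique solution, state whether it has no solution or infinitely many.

x_1 = 5, x_2 = 6, x_3 = -6, x_4 = -2, x_5 = -6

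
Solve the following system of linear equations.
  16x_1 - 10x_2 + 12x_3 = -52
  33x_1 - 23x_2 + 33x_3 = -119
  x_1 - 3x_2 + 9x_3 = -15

Row-reduce:
R1 ← R1 / (16).
R2 ← R2 − 33·R1.
R3 ← R3 − 1·R1.
R2 ← R2 / (-19/8).
R1 ← R1 + 5/8·R2.
R3 ← R3 + 19/8·R2.
Rank is 2 with 3 unknowns, leaving x_3 free.

infinitely many solutions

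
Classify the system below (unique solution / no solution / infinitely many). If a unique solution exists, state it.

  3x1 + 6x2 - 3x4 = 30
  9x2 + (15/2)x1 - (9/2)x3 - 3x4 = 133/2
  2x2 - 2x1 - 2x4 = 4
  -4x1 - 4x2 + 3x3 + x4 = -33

no solution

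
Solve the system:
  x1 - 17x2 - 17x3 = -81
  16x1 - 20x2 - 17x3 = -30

Row-reduce:
R2 ← R2 − 16·R1.
R2 ← R2 / (252).
R1 ← R1 + 17·R2.
Rank is 2 with 3 unknowns, leaving x3 free.

infinitely many solutions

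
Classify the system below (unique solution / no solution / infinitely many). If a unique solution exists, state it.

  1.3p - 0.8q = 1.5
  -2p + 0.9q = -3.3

p = 3, q = 3

Row-reduce the augmented matrix:
R1 ← R1 / (13/10).
R2 ← R2 + 2·R1.
R2 ← R2 / (-43/130).
R1 ← R1 + 8/13·R2.
Reading off the reduced rows gives p = 3, q = 3.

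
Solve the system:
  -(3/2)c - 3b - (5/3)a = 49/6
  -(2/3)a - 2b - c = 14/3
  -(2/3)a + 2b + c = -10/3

no solution

Row-reduce:
R1 ← R1 / (-5/3).
R2 ← R2 + 2/3·R1.
R3 ← R3 + 2/3·R1.
R2 ← R2 / (-4/5).
R1 ← R1 − 9/5·R2.
R3 ← R3 − 16/5·R2.
Row 3 reduces to 0 = -1, a contradiction. The system is inconsistent.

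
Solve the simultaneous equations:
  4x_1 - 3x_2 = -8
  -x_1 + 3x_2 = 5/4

Row-reduce the augmented matrix:
R1 ← R1 / (4).
R2 ← R2 + 1·R1.
R2 ← R2 / (9/4).
R1 ← R1 + 3/4·R2.
Reading off the reduced rows gives x_1 = -9/4, x_2 = -1/3.

x_1 = -9/4, x_2 = -1/3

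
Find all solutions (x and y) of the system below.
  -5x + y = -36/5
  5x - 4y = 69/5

x = 1, y = -11/5

Row-reduce the augmented matrix:
R1 ← R1 / (-5).
R2 ← R2 − 5·R1.
R2 ← R2 / (-3).
R1 ← R1 + 1/5·R2.
Reading off the reduced rows gives x = 1, y = -11/5.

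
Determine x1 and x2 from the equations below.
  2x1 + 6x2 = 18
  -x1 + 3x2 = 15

x1 = -3, x2 = 4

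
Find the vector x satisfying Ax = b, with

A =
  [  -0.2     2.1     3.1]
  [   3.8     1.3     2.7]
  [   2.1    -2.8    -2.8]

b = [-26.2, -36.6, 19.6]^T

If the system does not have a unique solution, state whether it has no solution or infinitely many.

x_1 = -4, x_2 = -4, x_3 = -6

Row-reduce the augmented matrix:
R1 ← R1 / (-1/5).
R2 ← R2 − 19/5·R1.
R3 ← R3 − 21/10·R1.
R2 ← R2 / (206/5).
R1 ← R1 + 21/2·R2.
R3 ← R3 − 77/4·R2.
R3 ← R3 / (399/412).
R1 ← R1 − 41/206·R3.
R2 ← R2 − 154/103·R3.
Reading off the reduced rows gives x_1 = -4, x_2 = -4, x_3 = -6.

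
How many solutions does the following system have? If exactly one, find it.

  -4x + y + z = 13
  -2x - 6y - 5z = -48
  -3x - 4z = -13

x = -1, y = 5, z = 4

Row-reduce the augmented matrix:
R1 ← R1 / (-4).
R2 ← R2 + 2·R1.
R3 ← R3 + 3·R1.
R2 ← R2 / (-13/2).
R1 ← R1 + 1/4·R2.
R3 ← R3 + 3/4·R2.
R3 ← R3 / (-107/26).
R1 ← R1 + 1/26·R3.
R2 ← R2 − 11/13·R3.
Reading off the reduced rows gives x = -1, y = 5, z = 4.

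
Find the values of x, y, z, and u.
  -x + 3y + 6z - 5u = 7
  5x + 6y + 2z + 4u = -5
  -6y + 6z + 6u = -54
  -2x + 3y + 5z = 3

Row-reduce the augmented matrix:
R1 ← R1 / (-1).
R2 ← R2 − 5·R1.
R4 ← R4 + 2·R1.
R2 ← R2 / (21).
R1 ← R1 + 3·R2.
R3 ← R3 + 6·R2.
R4 ← R4 + 3·R2.
R3 ← R3 / (106/7).
R1 ← R1 + 10/7·R3.
R2 ← R2 − 32/21·R3.
R4 ← R4 + 17/7·R3.
R4 ← R4 / (7).
R1 ← R1 − 2·R4.
R2 ← R2 + 1·R4.
Reading off the reduced rows gives x = -3, y = 4, z = -3, u = -2.

x = -3, y = 4, z = -3, u = -2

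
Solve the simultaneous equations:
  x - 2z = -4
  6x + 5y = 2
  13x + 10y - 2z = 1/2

no solution

Row-reduce:
R2 ← R2 − 6·R1.
R3 ← R3 − 13·R1.
R2 ← R2 / (5).
R3 ← R3 − 10·R2.
Row 3 reduces to 0 = 1/2, a contradiction. The system is inconsistent.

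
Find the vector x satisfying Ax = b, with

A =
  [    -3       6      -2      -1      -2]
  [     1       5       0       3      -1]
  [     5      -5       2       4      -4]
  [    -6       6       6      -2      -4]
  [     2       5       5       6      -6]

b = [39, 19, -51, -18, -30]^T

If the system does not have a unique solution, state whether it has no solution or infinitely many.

Row-reduce the augmented matrix:
R1 ← R1 / (-3).
R2 ← R2 − 1·R1.
R3 ← R3 − 5·R1.
R4 ← R4 + 6·R1.
R5 ← R5 − 2·R1.
R2 ← R2 / (7).
R1 ← R1 + 2·R2.
R3 ← R3 − 5·R2.
R4 ← R4 + 6·R2.
R5 ← R5 − 9·R2.
R3 ← R3 / (-6/7).
R1 ← R1 − 10/21·R3.
R2 ← R2 + 2/21·R3.
R4 ← R4 − 66/7·R3.
R5 ← R5 − 95/21·R3.
R4 ← R4 / (7).
R1 ← R1 − 4/3·R4.
R2 ← R2 − 1/3·R4.
R3 ← R3 + 1/2·R4.
R5 ← R5 − 25/6·R4.
R5 ← R5 / (218/63).
R1 ← R1 − 625/63·R5.
R2 ← R2 − 235/63·R5.
R3 ← R3 − 47/21·R5.
R4 ← R4 + 69/7·R5.
Reading off the reduced rows gives x_1 = 3, x_2 = 6, x_3 = -6, x_4 = -4, x_5 = 2.

x_1 = 3, x_2 = 6, x_3 = -6, x_4 = -4, x_5 = 2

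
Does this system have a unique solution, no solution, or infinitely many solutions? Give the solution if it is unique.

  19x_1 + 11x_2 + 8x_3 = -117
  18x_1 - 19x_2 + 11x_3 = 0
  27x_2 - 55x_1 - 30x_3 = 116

no solution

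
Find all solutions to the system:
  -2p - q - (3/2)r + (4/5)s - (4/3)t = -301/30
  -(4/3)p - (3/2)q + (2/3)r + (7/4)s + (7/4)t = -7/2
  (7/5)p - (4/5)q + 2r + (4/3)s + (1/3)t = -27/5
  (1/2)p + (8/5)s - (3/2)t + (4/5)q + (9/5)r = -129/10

infinitely many solutions

Row-reduce:
R1 ← R1 / (-2).
R2 ← R2 + 4/3·R1.
R3 ← R3 − 7/5·R1.
R4 ← R4 − 1/2·R1.
R2 ← R2 / (-5/6).
R1 ← R1 − 1/2·R2.
R3 ← R3 + 3/2·R2.
R4 ← R4 − 11/20·R2.
R3 ← R3 / (-41/20).
R1 ← R1 − 7/4·R3.
R2 ← R2 + 2·R3.
R4 ← R4 − 101/40·R3.
R4 ← R4 / (34403/15375).
R1 ← R1 − 236/3075·R4.
R2 ← R2 + 7199/6150·R4.
R3 ← R3 − 89/615·R4.
Rank is 4 with 5 unknowns, leaving t free.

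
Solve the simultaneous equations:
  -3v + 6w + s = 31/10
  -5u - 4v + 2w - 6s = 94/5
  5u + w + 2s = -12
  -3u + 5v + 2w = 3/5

u = -11/5, v = -6/5, w = 0, s = -1/2

Row-reduce the augmented matrix:
Swap R1 and R2.
R1 ← R1 / (-5).
R3 ← R3 − 5·R1.
R4 ← R4 + 3·R1.
R2 ← R2 / (-3).
R1 ← R1 − 4/5·R2.
R3 ← R3 + 4·R2.
R4 ← R4 − 37/5·R2.
R3 ← R3 / (-5).
R1 ← R1 − 6/5·R3.
R2 ← R2 + 2·R3.
R4 ← R4 − 78/5·R3.
R4 ← R4 / (-793/75).
R1 ← R1 − 14/75·R4.
R2 ← R2 − 9/5·R4.
R3 ← R3 − 16/15·R4.
Reading off the reduced rows gives u = -11/5, v = -6/5, w = 0, s = -1/2.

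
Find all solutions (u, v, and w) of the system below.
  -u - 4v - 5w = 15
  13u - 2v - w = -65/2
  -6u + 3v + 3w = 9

Row-reduce:
R1 ← R1 / (-1).
R2 ← R2 − 13·R1.
R3 ← R3 + 6·R1.
R2 ← R2 / (-54).
R1 ← R1 − 4·R2.
R3 ← R3 − 27·R2.
Row 3 reduces to 0 = 1/4, a contradiction. The system is inconsistent.

no solution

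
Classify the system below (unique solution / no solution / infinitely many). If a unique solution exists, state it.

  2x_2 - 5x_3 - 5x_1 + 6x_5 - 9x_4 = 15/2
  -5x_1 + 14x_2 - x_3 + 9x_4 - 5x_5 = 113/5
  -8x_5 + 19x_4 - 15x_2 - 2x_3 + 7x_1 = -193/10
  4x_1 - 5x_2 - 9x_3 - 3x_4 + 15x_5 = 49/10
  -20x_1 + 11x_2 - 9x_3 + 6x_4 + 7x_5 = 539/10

Row-reduce the augmented matrix:
R1 ← R1 / (-5).
R2 ← R2 + 5·R1.
R3 ← R3 − 7·R1.
R4 ← R4 − 4·R1.
R5 ← R5 + 20·R1.
R2 ← R2 / (12).
R1 ← R1 + 2/5·R2.
R3 ← R3 + 61/5·R2.
R4 ← R4 + 17/5·R2.
R5 ← R5 − 3·R2.
R3 ← R3 / (-74/15).
R1 ← R1 − 17/15·R3.
R2 ← R2 − 1/3·R3.
R4 ← R4 + 178/15·R3.
R5 ← R5 − 10·R3.
R4 ← R4 / (-2387/37).
R1 ← R1 − 1195/148·R4.
R2 ← R2 − 469/148·R4.
R3 ← R3 + 741/148·R4.
R5 ← R5 − 3240/37·R4.
R5 ← R5 / (51904/2387).
R1 ← R1 − 24643/19096·R5.
R2 ← R2 − 1223/2728·R5.
R3 ← R3 + 21425/19096·R5.
R4 ← R4 + 1577/2387·R5.
Reading off the reduced rows gives x_1 = -3/2, x_2 = 1, x_3 = 2/5, x_4 = 1, x_5 = 3/2.

x_1 = -3/2, x_2 = 1, x_3 = 2/5, x_4 = 1, x_5 = 3/2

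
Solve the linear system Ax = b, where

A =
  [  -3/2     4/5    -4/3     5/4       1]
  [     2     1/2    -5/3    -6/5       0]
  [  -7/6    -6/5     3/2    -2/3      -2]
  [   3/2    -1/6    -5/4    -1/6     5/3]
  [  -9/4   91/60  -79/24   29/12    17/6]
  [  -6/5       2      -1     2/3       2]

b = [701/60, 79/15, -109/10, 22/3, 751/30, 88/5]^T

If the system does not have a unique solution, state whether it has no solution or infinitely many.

Row-reduce:
R1 ← R1 / (-3/2).
R2 ← R2 − 2·R1.
R3 ← R3 + 7/6·R1.
R4 ← R4 − 3/2·R1.
R5 ← R5 + 9/4·R1.
R6 ← R6 + 6/5·R1.
R2 ← R2 / (47/30).
R1 ← R1 + 8/15·R2.
R3 ← R3 + 82/45·R2.
R4 ← R4 − 19/30·R2.
R5 ← R5 − 19/60·R2.
R6 ← R6 − 34/25·R2.
R3 ← R3 / (-1243/846).
R1 ← R1 + 40/141·R3.
R2 ← R2 + 310/141·R3.
R4 ← R4 + 2015/1692·R3.
R5 ← R5 + 2015/3384·R3.
R6 ← R6 − 431/141·R3.
R4 ← R4 / (24179/13560).
R1 ← R1 + 523/1130·R4.
R2 ← R2 − 219/113·R4.
R3 ← R3 − 843/1130·R4.
R5 ← R5 − 24179/27120·R4.
R6 ← R6 + 51169/16950·R4.
Swap R5 and R6.
R5 ← R5 / (2214802/797907).
R1 ← R1 − 221960/265969·R5.
R2 ← R2 + 17080/24179·R5.
R3 ← R3 + 125316/265969·R5.
R4 ← R4 − 465700/265969·R5.
Row 6 reduces to 0 = -2, a contradiction. The system is inconsistent.

no solution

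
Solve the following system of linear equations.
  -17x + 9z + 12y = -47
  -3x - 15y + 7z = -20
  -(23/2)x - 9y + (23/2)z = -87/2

infinitely many solutions

Row-reduce:
R1 ← R1 / (-17).
R2 ← R2 + 3·R1.
R3 ← R3 + 23/2·R1.
R2 ← R2 / (-291/17).
R1 ← R1 + 12/17·R2.
R3 ← R3 + 291/17·R2.
Rank is 2 with 3 unknowns, leaving z free.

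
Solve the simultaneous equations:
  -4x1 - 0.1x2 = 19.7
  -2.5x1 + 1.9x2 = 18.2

x1 = -5, x2 = 3

Row-reduce the augmented matrix:
R1 ← R1 / (-4).
R2 ← R2 + 5/2·R1.
R2 ← R2 / (157/80).
R1 ← R1 − 1/40·R2.
Reading off the reduced rows gives x1 = -5, x2 = 3.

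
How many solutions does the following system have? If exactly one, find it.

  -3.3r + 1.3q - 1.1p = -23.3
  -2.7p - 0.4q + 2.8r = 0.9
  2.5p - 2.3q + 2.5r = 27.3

p = 5, q = -1, r = 5

Row-reduce the augmented matrix:
R1 ← R1 / (-11/10).
R2 ← R2 + 27/10·R1.
R3 ← R3 − 5/2·R1.
R2 ← R2 / (-79/22).
R1 ← R1 + 13/11·R2.
R3 ← R3 − 36/55·R2.
R3 ← R3 / (-5951/1975).
R1 ← R1 + 232/395·R3.
R2 ← R2 + 1199/395·R3.
Reading off the reduced rows gives p = 5, q = -1, r = 5.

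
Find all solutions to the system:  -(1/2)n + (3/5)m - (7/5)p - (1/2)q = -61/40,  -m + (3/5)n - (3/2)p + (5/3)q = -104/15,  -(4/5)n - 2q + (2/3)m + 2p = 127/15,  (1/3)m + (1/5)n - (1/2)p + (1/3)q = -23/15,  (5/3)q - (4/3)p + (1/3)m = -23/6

m = 1, n = -9/4, p = 5/2, q = -1/2

Row-reduce the augmented matrix:
R1 ← R1 / (3/5).
R2 ← R2 + 1·R1.
R3 ← R3 − 2/3·R1.
R4 ← R4 − 1/3·R1.
R5 ← R5 − 1/3·R1.
R2 ← R2 / (-7/30).
R1 ← R1 + 5/6·R2.
R3 ← R3 + 11/45·R2.
R4 ← R4 − 43/90·R2.
R5 ← R5 − 5/18·R2.
R3 ← R3 / (53/7).
R1 ← R1 − 159/14·R3.
R2 ← R2 − 115/7·R3.
R4 ← R4 + 53/7·R3.
R5 ← R5 + 215/42·R3.
Swap R4 and R5.
R4 ← R4 / (1960/1431).
R1 ← R1 + 1/3·R4.
R2 ← R2 − 695/477·R4.
R3 ← R3 + 146/477·R4.
R5 reduces to 0 = 0, so the extra equation is consistent.
Reading off the reduced rows gives m = 1, n = -9/4, p = 5/2, q = -1/2.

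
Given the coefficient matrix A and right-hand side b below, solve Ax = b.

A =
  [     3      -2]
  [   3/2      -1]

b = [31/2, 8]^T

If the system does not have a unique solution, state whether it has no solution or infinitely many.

no solution

Row-reduce:
R1 ← R1 / (3).
R2 ← R2 − 3/2·R1.
Row 2 reduces to 0 = 1/4, a contradiction. The system is inconsistent.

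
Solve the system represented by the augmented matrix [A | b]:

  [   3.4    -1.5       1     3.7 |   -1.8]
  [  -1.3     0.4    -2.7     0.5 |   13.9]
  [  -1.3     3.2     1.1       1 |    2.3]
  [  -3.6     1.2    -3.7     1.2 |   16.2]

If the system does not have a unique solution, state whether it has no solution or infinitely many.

Row-reduce the augmented matrix:
R1 ← R1 / (17/5).
R2 ← R2 + 13/10·R1.
R3 ← R3 + 13/10·R1.
R4 ← R4 + 18/5·R1.
R2 ← R2 / (-59/340).
R1 ← R1 + 15/34·R2.
R3 ← R3 − 893/340·R2.
R4 ← R4 + 33/85·R2.
R3 ← R3 / (-9911/295).
R1 ← R1 − 365/59·R3.
R2 ← R2 − 788/59·R3.
R4 ← R4 − 1501/590·R3.
R4 ← R4 / (636533/198220).
R1 ← R1 − 39671/19822·R4.
R2 ← R2 − 14339/9911·R4.
R3 ← R3 + 18523/19822·R4.
Reading off the reduced rows gives x_1 = 3, x_2 = 4, x_3 = -6, x_4 = 0.

x_1 = 3, x_2 = 4, x_3 = -6, x_4 = 0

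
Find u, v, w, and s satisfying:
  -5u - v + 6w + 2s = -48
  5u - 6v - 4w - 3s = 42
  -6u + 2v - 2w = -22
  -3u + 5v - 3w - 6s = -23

u = 5, v = -1, w = -5, s = 3

Row-reduce the augmented matrix:
R1 ← R1 / (-5).
R2 ← R2 − 5·R1.
R3 ← R3 + 6·R1.
R4 ← R4 + 3·R1.
R2 ← R2 / (-7).
R1 ← R1 − 1/5·R2.
R3 ← R3 − 16/5·R2.
R4 ← R4 − 28/5·R2.
R3 ← R3 / (-58/7).
R1 ← R1 + 8/7·R3.
R2 ← R2 + 2/7·R3.
R4 ← R4 + 5·R3.
R4 ← R4 / (-182/29).
R1 ← R1 + 1/29·R4.
R2 ← R2 − 7/29·R4.
R3 ← R3 − 10/29·R4.
Reading off the reduced rows gives u = 5, v = -1, w = -5, s = 3.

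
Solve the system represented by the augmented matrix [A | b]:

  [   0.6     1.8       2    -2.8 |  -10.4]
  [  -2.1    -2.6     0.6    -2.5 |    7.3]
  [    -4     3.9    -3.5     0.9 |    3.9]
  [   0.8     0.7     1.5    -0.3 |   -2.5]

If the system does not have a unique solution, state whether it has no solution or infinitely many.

x_1 = -4, x_2 = -2, x_3 = 2, x_4 = 3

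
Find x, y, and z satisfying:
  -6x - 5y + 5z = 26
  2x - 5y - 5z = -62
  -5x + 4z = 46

Row-reduce the augmented matrix:
R1 ← R1 / (-6).
R2 ← R2 − 2·R1.
R3 ← R3 + 5·R1.
R2 ← R2 / (-20/3).
R1 ← R1 − 5/6·R2.
R3 ← R3 − 25/6·R2.
R3 ← R3 / (-9/4).
R1 ← R1 + 5/4·R3.
R2 ← R2 − 1/2·R3.
Reading off the reduced rows gives x = -6, y = 6, z = 4.

x = -6, y = 6, z = 4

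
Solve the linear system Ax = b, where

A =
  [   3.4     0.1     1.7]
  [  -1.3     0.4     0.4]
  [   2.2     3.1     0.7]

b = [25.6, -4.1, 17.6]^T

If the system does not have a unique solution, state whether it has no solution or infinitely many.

Row-reduce the augmented matrix:
R1 ← R1 / (17/5).
R2 ← R2 + 13/10·R1.
R3 ← R3 − 11/5·R1.
R2 ← R2 / (149/340).
R1 ← R1 − 1/34·R2.
R3 ← R3 − 258/85·R2.
R3 ← R3 / (-5716/745).
R1 ← R1 − 64/149·R3.
R2 ← R2 − 357/149·R3.
Reading off the reduced rows gives x_1 = 5, x_2 = 1, x_3 = 5.

x_1 = 5, x_2 = 1, x_3 = 5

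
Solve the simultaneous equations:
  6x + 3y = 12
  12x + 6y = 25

Row-reduce:
R1 ← R1 / (6).
R2 ← R2 − 12·R1.
Row 2 reduces to 0 = 1, a contradiction. The system is inconsistent.

no solution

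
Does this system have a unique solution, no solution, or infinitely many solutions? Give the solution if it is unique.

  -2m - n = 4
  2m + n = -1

no solution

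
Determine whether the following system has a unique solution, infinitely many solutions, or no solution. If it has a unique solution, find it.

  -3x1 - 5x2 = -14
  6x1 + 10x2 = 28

infinitely many solutions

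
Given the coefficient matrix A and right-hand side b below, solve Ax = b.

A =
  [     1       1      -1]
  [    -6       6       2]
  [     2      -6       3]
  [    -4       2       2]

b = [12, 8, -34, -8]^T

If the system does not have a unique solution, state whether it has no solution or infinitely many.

x_1 = 4, x_2 = 6, x_3 = -2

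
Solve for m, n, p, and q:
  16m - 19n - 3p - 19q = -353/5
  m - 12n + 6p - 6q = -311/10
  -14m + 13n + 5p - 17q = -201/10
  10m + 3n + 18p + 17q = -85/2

m = -13/5, n = -1/4, p = -3, q = 9/4

Row-reduce the augmented matrix:
R1 ← R1 / (16).
R2 ← R2 − 1·R1.
R3 ← R3 + 14·R1.
R4 ← R4 − 10·R1.
R2 ← R2 / (-173/16).
R1 ← R1 + 19/16·R2.
R3 ← R3 + 29/8·R2.
R4 ← R4 − 119/8·R2.
R3 ← R3 / (52/173).
R1 ← R1 + 150/173·R3.
R2 ← R2 + 99/173·R3.
R4 ← R4 − 4911/173·R3.
R4 ← R4 / (6091/2).
R1 ← R1 + 93·R4.
R2 ← R2 + 121/2·R4.
R3 ← R3 + 213/2·R4.
Reading off the reduced rows gives m = -13/5, n = -1/4, p = -3, q = 9/4.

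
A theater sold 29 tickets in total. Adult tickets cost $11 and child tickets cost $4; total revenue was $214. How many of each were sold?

adult tickets: 14, child tickets: 15

Let a = adult tickets, c = child tickets.
  a + c = 29
  11a + 4c = 214
From equation 1: a = 29 − c.
Substitute into equation 2 and solve: c = 15.
Then a = 14.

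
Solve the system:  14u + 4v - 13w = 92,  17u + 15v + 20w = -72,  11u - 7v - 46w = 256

infinitely many solutions

Row-reduce:
R1 ← R1 / (14).
R2 ← R2 − 17·R1.
R3 ← R3 − 11·R1.
R2 ← R2 / (71/7).
R1 ← R1 − 2/7·R2.
R3 ← R3 + 71/7·R2.
Rank is 2 with 3 unknowns, leaving w free.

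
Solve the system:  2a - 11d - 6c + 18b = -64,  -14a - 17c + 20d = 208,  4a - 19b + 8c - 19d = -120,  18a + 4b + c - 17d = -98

Row-reduce the augmented matrix:
R1 ← R1 / (2).
R2 ← R2 + 14·R1.
R3 ← R3 − 4·R1.
R4 ← R4 − 18·R1.
R2 ← R2 / (126).
R1 ← R1 − 9·R2.
R3 ← R3 + 55·R2.
R4 ← R4 + 158·R2.
R3 ← R3 / (-725/126).
R1 ← R1 − 17/14·R3.
R2 ← R2 + 59/126·R3.
R4 ← R4 + 1196/63·R3.
R4 ← R4 / (59969/725).
R1 ← R1 + 8767/1450·R4.
R2 ← R2 − 963/725·R4.
R3 ← R3 − 2757/725·R4.
Reading off the reduced rows gives a = 1, b = -2, c = -6, d = 6.

a = 1, b = -2, c = -6, d = 6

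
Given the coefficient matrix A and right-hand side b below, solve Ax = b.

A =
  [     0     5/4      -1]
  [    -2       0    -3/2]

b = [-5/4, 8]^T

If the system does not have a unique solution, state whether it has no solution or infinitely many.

infinitely many solutions

Row-reduce:
Swap R1 and R2.
R1 ← R1 / (-2).
R2 ← R2 / (5/4).
Rank is 2 with 3 unknowns, leaving x_3 free.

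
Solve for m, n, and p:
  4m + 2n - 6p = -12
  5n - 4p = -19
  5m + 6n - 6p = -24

Row-reduce the augmented matrix:
R1 ← R1 / (4).
R3 ← R3 − 5·R1.
R2 ← R2 / (5).
R1 ← R1 − 1/2·R2.
R3 ← R3 − 7/2·R2.
R3 ← R3 / (43/10).
R1 ← R1 + 11/10·R3.
R2 ← R2 + 4/5·R3.
Reading off the reduced rows gives m = 0, n = -3, p = 1.

m = 0, n = -3, p = 1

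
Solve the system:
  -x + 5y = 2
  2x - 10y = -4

infinitely many solutions

Row-reduce:
R1 ← R1 / (-1).
R2 ← R2 − 2·R1.
Rank is 1 with 2 unknowns, leaving y free.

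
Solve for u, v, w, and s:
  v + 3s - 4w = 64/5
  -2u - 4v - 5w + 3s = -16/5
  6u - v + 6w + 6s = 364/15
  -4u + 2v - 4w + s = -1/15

Row-reduce the augmented matrix:
Swap R1 and R2.
R1 ← R1 / (-2).
R3 ← R3 − 6·R1.
R4 ← R4 + 4·R1.
R1 ← R1 − 2·R2.
R3 ← R3 + 13·R2.
R4 ← R4 − 10·R2.
R3 ← R3 / (-61).
R1 ← R1 − 21/2·R3.
R2 ← R2 + 4·R3.
R4 ← R4 − 46·R3.
R4 ← R4 / (349/61).
R1 ← R1 − 219/122·R4.
R2 ← R2 + 33/61·R4.
R3 ← R3 + 54/61·R4.
Reading off the reduced rows gives u = 5/2, v = 7/3, w = -2/3, s = 13/5.

u = 5/2, v = 7/3, w = -2/3, s = 13/5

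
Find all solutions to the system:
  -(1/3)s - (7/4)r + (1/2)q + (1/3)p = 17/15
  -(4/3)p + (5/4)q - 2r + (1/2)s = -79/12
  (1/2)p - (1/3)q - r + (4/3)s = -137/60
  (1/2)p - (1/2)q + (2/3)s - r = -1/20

Row-reduce the augmented matrix:
R1 ← R1 / (1/3).
R2 ← R2 + 4/3·R1.
R3 ← R3 − 1/2·R1.
R4 ← R4 − 1/2·R1.
R2 ← R2 / (13/4).
R1 ← R1 − 3/2·R2.
R3 ← R3 + 13/12·R2.
R4 ← R4 + 5/4·R2.
R3 ← R3 / (-11/8).
R1 ← R1 + 57/52·R3.
R2 ← R2 + 36/13·R3.
R4 ← R4 + 191/104·R3.
R4 ← R4 / (-1585/1287).
R1 ← R1 + 796/429·R4.
R2 ← R2 + 1454/429·R4.
R3 ← R3 + 112/99·R4.
Reading off the reduced rows gives p = 5/2, q = -7/5, r = 0, s = -3.

p = 5/2, q = -7/5, r = 0, s = -3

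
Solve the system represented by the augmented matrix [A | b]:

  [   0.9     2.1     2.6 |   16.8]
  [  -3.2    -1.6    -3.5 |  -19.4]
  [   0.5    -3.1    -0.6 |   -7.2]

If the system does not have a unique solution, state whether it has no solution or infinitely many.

Row-reduce the augmented matrix:
R1 ← R1 / (9/10).
R2 ← R2 + 16/5·R1.
R3 ← R3 − 1/2·R1.
R2 ← R2 / (88/15).
R1 ← R1 − 7/3·R2.
R3 ← R3 + 64/15·R2.
R3 ← R3 / (32/15).
R1 ← R1 − 29/48·R3.
R2 ← R2 − 47/48·R3.
Reading off the reduced rows gives x_1 = -1, x_2 = 1, x_3 = 6.

x_1 = -1, x_2 = 1, x_3 = 6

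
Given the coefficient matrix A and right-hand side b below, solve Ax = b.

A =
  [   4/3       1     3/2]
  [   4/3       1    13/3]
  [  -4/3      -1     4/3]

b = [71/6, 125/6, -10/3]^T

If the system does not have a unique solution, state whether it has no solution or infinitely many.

Row-reduce:
R1 ← R1 / (4/3).
R2 ← R2 − 4/3·R1.
R3 ← R3 + 4/3·R1.
R2 ← R2 / (17/6).
R1 ← R1 − 9/8·R2.
R3 ← R3 − 17/6·R2.
Row 3 reduces to 0 = -1/2, a contradiction. The system is inconsistent.

no solution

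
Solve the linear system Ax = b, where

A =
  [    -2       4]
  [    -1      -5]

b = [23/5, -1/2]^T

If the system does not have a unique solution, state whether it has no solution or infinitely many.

x_1 = -3/2, x_2 = 2/5

Row-reduce the augmented matrix:
R1 ← R1 / (-2).
R2 ← R2 + 1·R1.
R2 ← R2 / (-7).
R1 ← R1 + 2·R2.
Reading off the reduced rows gives x_1 = -3/2, x_2 = 2/5.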